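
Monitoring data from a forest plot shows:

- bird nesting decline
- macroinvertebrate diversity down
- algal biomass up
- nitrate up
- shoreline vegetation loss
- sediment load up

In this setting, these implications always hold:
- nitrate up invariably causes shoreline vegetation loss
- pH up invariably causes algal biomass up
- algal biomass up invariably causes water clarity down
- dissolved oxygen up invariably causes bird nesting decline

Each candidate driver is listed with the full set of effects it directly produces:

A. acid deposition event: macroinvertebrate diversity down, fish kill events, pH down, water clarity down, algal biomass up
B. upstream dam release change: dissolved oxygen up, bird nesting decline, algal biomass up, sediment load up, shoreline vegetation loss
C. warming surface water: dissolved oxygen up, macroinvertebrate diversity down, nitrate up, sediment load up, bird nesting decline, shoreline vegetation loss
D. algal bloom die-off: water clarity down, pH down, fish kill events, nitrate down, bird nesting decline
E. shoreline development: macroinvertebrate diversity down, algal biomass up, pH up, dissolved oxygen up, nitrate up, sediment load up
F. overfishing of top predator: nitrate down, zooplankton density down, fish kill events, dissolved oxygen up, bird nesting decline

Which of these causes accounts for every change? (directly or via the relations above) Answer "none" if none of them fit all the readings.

E

For each candidate, compare predicted effects to what was observed:
(A) acid deposition event — bird nesting decline ✗; macroinvertebrate diversity down ✓; algal biomass up ✓; nitrate up ✗; shoreline vegetation loss ✗; sediment load up ✗
(B) upstream dam release change — does not account for macroinvertebrate diversity down, nitrate up
(C) warming surface water — does not account for algal biomass up
(D) algal bloom die-off — bird nesting decline ✓; macroinvertebrate diversity down ✗; algal biomass up ✗; nitrate up ✗; shoreline vegetation loss ✗; sediment load up ✗
(E) shoreline development — accounts for every observation (bird nesting decline through dissolved oxygen up → bird nesting decline)
(F) overfishing of top predator — bird nesting decline ✓; macroinvertebrate diversity down ✗; algal biomass up ✗; nitrate up ✗; shoreline vegetation loss ✗; sediment load up ✗
(E) is the only candidate with no mismatches.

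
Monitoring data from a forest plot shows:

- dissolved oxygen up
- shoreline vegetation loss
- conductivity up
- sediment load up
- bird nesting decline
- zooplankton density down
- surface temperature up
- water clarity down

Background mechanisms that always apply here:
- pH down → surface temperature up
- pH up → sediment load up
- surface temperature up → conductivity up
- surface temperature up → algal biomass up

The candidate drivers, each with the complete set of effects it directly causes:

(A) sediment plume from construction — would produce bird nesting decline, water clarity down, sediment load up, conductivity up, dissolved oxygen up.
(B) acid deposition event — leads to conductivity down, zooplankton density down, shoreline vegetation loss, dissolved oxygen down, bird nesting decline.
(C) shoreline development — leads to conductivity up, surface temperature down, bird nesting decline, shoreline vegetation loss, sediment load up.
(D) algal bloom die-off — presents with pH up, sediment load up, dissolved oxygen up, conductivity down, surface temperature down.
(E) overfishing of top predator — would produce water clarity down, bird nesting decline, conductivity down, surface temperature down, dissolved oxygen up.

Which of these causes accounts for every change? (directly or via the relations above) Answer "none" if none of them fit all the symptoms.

none

Checking each candidate against the observations:
(A) sediment plume from construction — dissolved oxygen up +; shoreline vegetation loss -; conductivity up +; sediment load up +; bird nesting decline +; zooplankton density down -; surface temperature up -; water clarity down +
(B) acid deposition event — dissolved oxygen up -; shoreline vegetation loss +; conductivity up -; sediment load up -; bird nesting decline +; zooplankton density down +; surface temperature up -; water clarity down -
(C) shoreline development — dissolved oxygen up -; shoreline vegetation loss +; conductivity up +; sediment load up +; bird nesting decline +; zooplankton density down -; surface temperature up -; water clarity down -
(D) algal bloom die-off — dissolved oxygen up +; shoreline vegetation loss -; conductivity up -; sediment load up +; bird nesting decline -; zooplankton density down -; surface temperature up -; water clarity down -
(E) overfishing of top predator — dissolved oxygen up +; shoreline vegetation loss -; conductivity up -; sediment load up -; bird nesting decline +; zooplankton density down -; surface temperature up -; water clarity down +
None of the listed candidates fits everything.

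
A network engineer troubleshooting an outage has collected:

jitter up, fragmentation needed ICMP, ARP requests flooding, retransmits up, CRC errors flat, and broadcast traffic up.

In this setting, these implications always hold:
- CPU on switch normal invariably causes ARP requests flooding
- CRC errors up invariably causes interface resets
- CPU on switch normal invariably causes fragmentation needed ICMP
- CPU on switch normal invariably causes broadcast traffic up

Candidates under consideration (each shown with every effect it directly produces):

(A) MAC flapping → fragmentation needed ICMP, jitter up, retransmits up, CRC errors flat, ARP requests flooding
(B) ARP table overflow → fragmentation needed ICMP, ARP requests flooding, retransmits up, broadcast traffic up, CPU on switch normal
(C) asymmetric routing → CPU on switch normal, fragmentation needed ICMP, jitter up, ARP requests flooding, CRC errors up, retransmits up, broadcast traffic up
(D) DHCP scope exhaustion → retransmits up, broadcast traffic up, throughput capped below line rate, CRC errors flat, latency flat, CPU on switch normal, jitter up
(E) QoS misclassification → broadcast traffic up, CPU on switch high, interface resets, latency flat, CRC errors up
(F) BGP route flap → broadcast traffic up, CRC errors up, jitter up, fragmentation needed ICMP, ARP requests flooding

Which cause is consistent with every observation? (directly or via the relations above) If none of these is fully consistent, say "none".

Checking each candidate against the observations:
(A) MAC flapping — jitter up ✓; fragmentation needed ICMP ✓; ARP requests flooding ✓; retransmits up ✓; CRC errors flat ✓; broadcast traffic up ✗
(B) ARP table overflow — jitter up ✗; fragmentation needed ICMP ✓; ARP requests flooding ✓; retransmits up ✓; CRC errors flat ✗; broadcast traffic up ✓
(C) asymmetric routing — fails on CRC errors flat (predicts CRC errors up, not CRC errors flat)
(D) DHCP scope exhaustion — jitter up ✓; fragmentation needed ICMP ✓ (by CPU on switch normal → fragmentation needed ICMP); ARP requests flooding ✓ (by CPU on switch normal → ARP requests flooding); retransmits up ✓; CRC errors flat ✓; broadcast traffic up ✓
(E) QoS misclassification — jitter up ✗; fragmentation needed ICMP ✗; ARP requests flooding ✗; retransmits up ✗; CRC errors flat ✗; broadcast traffic up ✓
(F) BGP route flap — fails on retransmits up, CRC errors flat (predicts CRC errors up, not CRC errors flat)
Only (D) is consistent with every observation.

D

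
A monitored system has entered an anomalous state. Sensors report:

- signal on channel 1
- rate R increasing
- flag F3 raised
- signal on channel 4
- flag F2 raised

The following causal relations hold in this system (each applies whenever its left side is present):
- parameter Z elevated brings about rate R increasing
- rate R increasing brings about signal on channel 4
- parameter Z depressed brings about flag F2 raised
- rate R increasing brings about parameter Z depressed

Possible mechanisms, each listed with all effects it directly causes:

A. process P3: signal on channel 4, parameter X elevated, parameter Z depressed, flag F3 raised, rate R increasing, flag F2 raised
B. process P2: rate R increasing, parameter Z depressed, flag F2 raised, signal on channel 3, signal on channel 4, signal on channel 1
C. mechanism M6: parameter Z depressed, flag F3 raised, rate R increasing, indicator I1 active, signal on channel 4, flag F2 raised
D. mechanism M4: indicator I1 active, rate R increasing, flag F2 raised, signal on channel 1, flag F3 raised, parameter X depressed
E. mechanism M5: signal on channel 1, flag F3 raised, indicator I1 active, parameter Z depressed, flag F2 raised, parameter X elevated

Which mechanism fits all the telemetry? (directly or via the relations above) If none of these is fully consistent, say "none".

Per-candidate check:
(A) process P3 — signal on channel 1 -; rate R increasing +; flag F3 raised +; signal on channel 4 +; flag F2 raised +
(B) process P2 — does not account for flag F3 raised
(C) mechanism M6 — signal on channel 1 -; rate R increasing +; flag F3 raised +; signal on channel 4 +; flag F2 raised +
(D) mechanism M4 — signal on channel 1 +; rate R increasing +; flag F3 raised +; signal on channel 4 + (through rate R increasing → signal on channel 4); flag F2 raised +
(E) mechanism M5 — signal on channel 1 +; rate R increasing -; flag F3 raised +; signal on channel 4 -; flag F2 raised +
Only (D) is consistent with every observation.

D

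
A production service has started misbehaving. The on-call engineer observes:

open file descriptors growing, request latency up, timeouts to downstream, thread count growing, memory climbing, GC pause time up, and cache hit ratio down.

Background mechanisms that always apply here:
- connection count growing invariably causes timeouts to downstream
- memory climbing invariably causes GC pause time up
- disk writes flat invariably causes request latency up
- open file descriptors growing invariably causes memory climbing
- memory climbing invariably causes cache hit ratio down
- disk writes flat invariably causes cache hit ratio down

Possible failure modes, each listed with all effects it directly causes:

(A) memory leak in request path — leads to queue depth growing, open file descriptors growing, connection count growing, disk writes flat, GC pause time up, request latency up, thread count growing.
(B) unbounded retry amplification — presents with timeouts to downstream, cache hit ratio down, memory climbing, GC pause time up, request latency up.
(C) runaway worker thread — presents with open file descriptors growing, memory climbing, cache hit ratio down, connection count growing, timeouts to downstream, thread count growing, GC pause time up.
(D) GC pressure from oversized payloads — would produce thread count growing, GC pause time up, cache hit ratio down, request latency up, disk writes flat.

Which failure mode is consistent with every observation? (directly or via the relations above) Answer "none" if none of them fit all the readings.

A

Checking each candidate against the observations:
(A) memory leak in request path — accounts for every observation (timeouts to downstream by connection count growing → timeouts to downstream)
(B) unbounded retry amplification — open file descriptors growing ✗; request latency up ✓; timeouts to downstream ✓; thread count growing ✗; memory climbing ✓; GC pause time up ✓; cache hit ratio down ✓
(C) runaway worker thread — does not account for request latency up
(D) GC pressure from oversized payloads — does not account for open file descriptors growing, timeouts to downstream, memory climbing
Only (A) is consistent with every observation.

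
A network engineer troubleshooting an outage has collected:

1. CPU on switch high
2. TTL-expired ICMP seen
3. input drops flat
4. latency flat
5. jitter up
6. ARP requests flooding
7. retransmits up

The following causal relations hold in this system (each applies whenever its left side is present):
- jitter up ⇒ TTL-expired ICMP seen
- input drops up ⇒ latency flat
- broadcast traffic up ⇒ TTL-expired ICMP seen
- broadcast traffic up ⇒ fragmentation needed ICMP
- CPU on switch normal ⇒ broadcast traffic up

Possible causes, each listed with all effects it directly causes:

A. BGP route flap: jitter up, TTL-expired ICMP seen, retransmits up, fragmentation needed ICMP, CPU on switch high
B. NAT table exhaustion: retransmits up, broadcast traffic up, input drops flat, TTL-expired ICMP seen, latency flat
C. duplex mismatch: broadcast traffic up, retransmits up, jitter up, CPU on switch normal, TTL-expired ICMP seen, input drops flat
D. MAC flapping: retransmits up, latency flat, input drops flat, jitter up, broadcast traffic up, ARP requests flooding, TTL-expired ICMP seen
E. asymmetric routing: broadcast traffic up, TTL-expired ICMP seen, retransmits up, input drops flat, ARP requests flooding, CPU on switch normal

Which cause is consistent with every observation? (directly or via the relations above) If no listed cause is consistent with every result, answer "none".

Checking each candidate against the observations:
(A) BGP route flap — does not account for input drops flat, latency flat, ARP requests flooding
(B) NAT table exhaustion — CPU on switch high ✗; TTL-expired ICMP seen ✓; input drops flat ✓; latency flat ✓; jitter up ✗; ARP requests flooding ✗; retransmits up ✓
(C) duplex mismatch — fails on CPU on switch high, latency flat, ARP requests flooding (predicts CPU on switch normal, not CPU on switch high)
(D) MAC flapping — CPU on switch high ✗; TTL-expired ICMP seen ✓; input drops flat ✓; latency flat ✓; jitter up ✓; ARP requests flooding ✓; retransmits up ✓
(E) asymmetric routing — fails on CPU on switch high, latency flat, jitter up (predicts CPU on switch normal, not CPU on switch high)
Every candidate fails on at least one observation.

none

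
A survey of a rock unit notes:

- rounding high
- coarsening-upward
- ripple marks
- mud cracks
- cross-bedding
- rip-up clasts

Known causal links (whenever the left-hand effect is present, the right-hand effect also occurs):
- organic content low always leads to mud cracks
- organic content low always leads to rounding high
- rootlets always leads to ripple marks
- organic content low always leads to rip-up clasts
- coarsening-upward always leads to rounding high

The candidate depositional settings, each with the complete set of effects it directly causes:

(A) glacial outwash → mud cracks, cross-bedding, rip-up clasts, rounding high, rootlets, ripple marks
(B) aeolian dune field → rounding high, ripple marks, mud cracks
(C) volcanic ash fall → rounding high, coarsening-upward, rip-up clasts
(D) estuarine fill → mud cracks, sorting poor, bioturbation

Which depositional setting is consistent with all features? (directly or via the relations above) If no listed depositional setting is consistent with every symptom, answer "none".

none

Testing each hypothesis:
(A) glacial outwash — does not account for coarsening-upward
(B) aeolian dune field — does not account for coarsening-upward, cross-bedding, rip-up clasts
(C) volcanic ash fall — rounding high +; coarsening-upward +; ripple marks -; mud cracks -; cross-bedding -; rip-up clasts +
(D) estuarine fill — rounding high -; coarsening-upward -; ripple marks -; mud cracks +; cross-bedding -; rip-up clasts -
No candidate is consistent with all observations.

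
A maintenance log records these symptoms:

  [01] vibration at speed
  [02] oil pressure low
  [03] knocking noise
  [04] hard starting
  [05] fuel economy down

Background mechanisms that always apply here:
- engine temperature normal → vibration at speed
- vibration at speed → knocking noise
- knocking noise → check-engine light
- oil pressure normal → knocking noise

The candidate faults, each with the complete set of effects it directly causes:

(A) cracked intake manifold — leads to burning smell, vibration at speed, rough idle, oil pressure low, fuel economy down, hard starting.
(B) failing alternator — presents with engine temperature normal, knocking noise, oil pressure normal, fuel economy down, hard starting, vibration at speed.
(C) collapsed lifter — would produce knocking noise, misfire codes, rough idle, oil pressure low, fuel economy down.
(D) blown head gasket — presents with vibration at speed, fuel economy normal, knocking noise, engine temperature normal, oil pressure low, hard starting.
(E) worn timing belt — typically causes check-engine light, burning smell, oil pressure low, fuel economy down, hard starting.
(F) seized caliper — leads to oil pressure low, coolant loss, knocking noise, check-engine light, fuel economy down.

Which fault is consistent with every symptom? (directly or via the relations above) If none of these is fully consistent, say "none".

Testing each hypothesis:
(A) cracked intake manifold — vibration at speed yes; oil pressure low yes; knocking noise yes (through vibration at speed → knocking noise); hard starting yes; fuel economy down yes
(B) failing alternator — fails on oil pressure low (predicts oil pressure normal, not oil pressure low)
(C) collapsed lifter — does not account for vibration at speed, hard starting
(D) blown head gasket — vibration at speed yes; oil pressure low yes; knocking noise yes; hard starting yes; fuel economy down NO
(E) worn timing belt — does not account for vibration at speed, knocking noise
(F) seized caliper — vibration at speed NO; oil pressure low yes; knocking noise yes; hard starting NO; fuel economy down yes
(A) is the only candidate with no mismatches.

A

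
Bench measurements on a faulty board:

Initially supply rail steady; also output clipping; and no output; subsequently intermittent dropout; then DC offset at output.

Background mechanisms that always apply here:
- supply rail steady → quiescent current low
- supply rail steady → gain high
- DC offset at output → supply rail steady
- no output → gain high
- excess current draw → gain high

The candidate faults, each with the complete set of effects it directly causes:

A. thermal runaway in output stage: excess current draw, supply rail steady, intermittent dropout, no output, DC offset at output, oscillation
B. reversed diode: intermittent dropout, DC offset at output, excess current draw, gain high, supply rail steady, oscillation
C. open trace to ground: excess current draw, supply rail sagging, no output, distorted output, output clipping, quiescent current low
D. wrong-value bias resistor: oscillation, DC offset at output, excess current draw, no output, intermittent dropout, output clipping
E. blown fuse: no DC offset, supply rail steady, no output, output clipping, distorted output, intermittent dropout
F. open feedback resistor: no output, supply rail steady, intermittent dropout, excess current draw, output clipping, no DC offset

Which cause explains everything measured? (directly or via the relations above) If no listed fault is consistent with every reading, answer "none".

Checking each candidate against the observations:
(A) thermal runaway in output stage — supply rail steady match; output clipping miss; no output match; intermittent dropout match; DC offset at output match
(B) reversed diode — supply rail steady match; output clipping miss; no output miss; intermittent dropout match; DC offset at output match
(C) open trace to ground — fails on supply rail steady, intermittent dropout, DC offset at output (predicts supply rail sagging, not supply rail steady)
(D) wrong-value bias resistor — accounts for every observation (supply rail steady via DC offset at output → supply rail steady)
(E) blown fuse — supply rail steady match; output clipping match; no output match; intermittent dropout match; DC offset at output miss
(F) open feedback resistor — supply rail steady match; output clipping match; no output match; intermittent dropout match; DC offset at output miss
(D) is the only candidate with no mismatches.

D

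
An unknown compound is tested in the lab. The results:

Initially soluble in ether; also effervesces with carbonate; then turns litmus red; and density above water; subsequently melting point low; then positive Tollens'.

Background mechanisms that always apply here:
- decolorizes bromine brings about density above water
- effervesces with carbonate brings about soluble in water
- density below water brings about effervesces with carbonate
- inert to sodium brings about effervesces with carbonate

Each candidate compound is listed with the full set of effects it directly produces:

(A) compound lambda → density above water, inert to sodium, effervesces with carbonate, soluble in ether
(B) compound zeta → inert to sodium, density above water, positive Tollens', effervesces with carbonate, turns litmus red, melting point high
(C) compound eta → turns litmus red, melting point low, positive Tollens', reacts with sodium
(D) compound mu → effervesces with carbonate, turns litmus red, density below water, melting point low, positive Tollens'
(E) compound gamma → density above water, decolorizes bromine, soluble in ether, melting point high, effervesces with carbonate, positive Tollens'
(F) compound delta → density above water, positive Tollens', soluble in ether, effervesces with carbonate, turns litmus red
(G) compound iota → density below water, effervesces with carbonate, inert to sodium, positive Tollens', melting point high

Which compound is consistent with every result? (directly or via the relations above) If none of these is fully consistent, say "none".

For each candidate, compare predicted effects to what was observed:
(A) compound lambda — soluble in ether ✓; effervesces with carbonate ✓; turns litmus red ✗; density above water ✓; melting point low ✗; positive Tollens' ✗
(B) compound zeta — fails on soluble in ether, melting point low (predicts melting point high, not melting point low)
(C) compound eta — does not account for soluble in ether, effervesces with carbonate, density above water
(D) compound mu — fails on soluble in ether, density above water (predicts density below water, not density above water)
(E) compound gamma — fails on turns litmus red, melting point low (predicts melting point high, not melting point low)
(F) compound delta — does not account for melting point low
(G) compound iota — fails on soluble in ether, turns litmus red, density above water, melting point low (predicts density below water, not density above water; predicts melting point high, not melting point low)
No candidate is consistent with all observations.

none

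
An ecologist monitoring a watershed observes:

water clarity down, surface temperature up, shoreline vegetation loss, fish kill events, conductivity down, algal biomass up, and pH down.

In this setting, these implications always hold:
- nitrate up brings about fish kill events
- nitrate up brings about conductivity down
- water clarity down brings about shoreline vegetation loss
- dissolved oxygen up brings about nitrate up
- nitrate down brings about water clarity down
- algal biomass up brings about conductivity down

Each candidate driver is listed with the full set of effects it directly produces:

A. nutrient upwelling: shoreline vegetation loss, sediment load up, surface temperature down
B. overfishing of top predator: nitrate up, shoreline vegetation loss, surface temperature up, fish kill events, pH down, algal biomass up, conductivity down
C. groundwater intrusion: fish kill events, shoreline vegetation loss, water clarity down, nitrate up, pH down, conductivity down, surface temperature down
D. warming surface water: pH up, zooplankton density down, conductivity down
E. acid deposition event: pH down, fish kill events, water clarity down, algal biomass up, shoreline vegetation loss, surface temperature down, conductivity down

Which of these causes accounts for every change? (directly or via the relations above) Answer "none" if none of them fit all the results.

Testing each hypothesis:
(A) nutrient upwelling — fails on water clarity down, surface temperature up, fish kill events, conductivity down, algal biomass up, pH down (predicts surface temperature down, not surface temperature up)
(B) overfishing of top predator — water clarity down NO; surface temperature up yes; shoreline vegetation loss yes; fish kill events yes; conductivity down yes; algal biomass up yes; pH down yes
(C) groundwater intrusion — fails on surface temperature up, algal biomass up (predicts surface temperature down, not surface temperature up)
(D) warming surface water — water clarity down NO; surface temperature up NO; shoreline vegetation loss NO; fish kill events NO; conductivity down yes; algal biomass up NO; pH down NO
(E) acid deposition event — water clarity down yes; surface temperature up NO; shoreline vegetation loss yes; fish kill events yes; conductivity down yes; algal biomass up yes; pH down yes
None of the listed candidates fits everything.

none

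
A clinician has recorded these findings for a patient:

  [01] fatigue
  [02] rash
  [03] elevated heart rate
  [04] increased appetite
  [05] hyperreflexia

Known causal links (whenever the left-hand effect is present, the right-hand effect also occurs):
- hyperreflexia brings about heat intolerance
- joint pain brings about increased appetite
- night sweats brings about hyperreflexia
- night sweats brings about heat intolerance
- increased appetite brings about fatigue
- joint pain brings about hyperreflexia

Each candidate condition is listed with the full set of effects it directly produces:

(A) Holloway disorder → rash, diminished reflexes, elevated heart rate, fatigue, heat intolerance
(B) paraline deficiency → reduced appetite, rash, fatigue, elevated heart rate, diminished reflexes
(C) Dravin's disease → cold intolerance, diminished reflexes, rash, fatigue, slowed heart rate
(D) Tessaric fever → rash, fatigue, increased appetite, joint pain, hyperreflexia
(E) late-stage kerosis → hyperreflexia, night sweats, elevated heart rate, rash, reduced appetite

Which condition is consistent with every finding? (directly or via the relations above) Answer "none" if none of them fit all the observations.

Testing each hypothesis:
(A) Holloway disorder — fatigue match; rash match; elevated heart rate match; increased appetite miss; hyperreflexia miss
(B) paraline deficiency — fails on increased appetite, hyperreflexia (predicts reduced appetite, not increased appetite; predicts diminished reflexes, not hyperreflexia)
(C) Dravin's disease — fatigue match; rash match; elevated heart rate miss; increased appetite miss; hyperreflexia miss
(D) Tessaric fever — does not account for elevated heart rate
(E) late-stage kerosis — fatigue miss; rash match; elevated heart rate match; increased appetite miss; hyperreflexia match
None of the listed candidates fits everything.

none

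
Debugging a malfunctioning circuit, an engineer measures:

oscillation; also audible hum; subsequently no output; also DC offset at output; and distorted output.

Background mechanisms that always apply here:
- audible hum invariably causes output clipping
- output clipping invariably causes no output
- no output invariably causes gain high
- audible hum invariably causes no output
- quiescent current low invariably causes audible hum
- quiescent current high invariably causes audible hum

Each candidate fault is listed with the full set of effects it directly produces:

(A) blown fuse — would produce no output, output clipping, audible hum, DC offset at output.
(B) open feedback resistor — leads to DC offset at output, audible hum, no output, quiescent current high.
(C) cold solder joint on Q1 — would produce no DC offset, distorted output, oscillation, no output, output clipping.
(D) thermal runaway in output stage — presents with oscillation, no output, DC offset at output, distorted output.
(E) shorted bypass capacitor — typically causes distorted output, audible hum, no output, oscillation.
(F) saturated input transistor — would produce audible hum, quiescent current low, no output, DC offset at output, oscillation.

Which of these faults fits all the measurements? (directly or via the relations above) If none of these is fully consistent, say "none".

none

Testing each hypothesis:
(A) blown fuse — does not account for oscillation, distorted output
(B) open feedback resistor — oscillation miss; audible hum match; no output match; DC offset at output match; distorted output miss
(C) cold solder joint on Q1 — oscillation match; audible hum miss; no output match; DC offset at output miss; distorted output match
(D) thermal runaway in output stage — oscillation match; audible hum miss; no output match; DC offset at output match; distorted output match
(E) shorted bypass capacitor — does not account for DC offset at output
(F) saturated input transistor — does not account for distorted output
No candidate is consistent with all observations.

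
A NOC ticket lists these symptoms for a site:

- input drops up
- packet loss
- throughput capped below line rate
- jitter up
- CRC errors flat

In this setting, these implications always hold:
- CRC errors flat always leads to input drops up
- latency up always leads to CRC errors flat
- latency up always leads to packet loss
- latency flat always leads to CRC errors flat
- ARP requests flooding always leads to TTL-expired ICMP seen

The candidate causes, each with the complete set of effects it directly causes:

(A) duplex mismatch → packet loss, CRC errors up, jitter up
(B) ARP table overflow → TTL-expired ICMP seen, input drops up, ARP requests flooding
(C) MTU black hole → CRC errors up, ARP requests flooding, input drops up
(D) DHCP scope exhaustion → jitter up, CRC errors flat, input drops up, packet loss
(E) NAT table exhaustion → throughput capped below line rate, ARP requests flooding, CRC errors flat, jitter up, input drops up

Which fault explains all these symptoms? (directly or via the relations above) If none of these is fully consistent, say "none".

Per-candidate check:
(A) duplex mismatch — fails on input drops up, throughput capped below line rate, CRC errors flat (predicts CRC errors up, not CRC errors flat)
(B) ARP table overflow — input drops up +; packet loss -; throughput capped below line rate -; jitter up -; CRC errors flat -
(C) MTU black hole — fails on packet loss, throughput capped below line rate, jitter up, CRC errors flat (predicts CRC errors up, not CRC errors flat)
(D) DHCP scope exhaustion — input drops up +; packet loss +; throughput capped below line rate -; jitter up +; CRC errors flat +
(E) NAT table exhaustion — input drops up +; packet loss -; throughput capped below line rate +; jitter up +; CRC errors flat +
Every candidate fails on at least one observation.

none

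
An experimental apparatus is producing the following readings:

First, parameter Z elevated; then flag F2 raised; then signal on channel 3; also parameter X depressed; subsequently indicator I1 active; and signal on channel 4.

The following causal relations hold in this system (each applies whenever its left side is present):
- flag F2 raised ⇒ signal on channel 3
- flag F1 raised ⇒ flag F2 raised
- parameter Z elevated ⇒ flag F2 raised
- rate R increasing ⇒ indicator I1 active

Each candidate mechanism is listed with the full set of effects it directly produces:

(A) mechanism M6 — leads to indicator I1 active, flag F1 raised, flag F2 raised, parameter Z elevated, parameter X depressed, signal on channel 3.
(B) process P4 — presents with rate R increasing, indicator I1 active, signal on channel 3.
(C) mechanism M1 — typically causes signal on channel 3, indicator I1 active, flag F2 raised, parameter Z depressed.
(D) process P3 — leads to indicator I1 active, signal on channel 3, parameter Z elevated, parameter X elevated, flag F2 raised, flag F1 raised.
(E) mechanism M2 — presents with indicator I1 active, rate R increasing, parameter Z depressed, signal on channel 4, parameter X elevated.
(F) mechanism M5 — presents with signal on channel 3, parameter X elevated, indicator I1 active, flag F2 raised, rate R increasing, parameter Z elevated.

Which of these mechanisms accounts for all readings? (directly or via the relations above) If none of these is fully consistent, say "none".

For each candidate, compare predicted effects to what was observed:
(A) mechanism M6 — parameter Z elevated yes; flag F2 raised yes; signal on channel 3 yes; parameter X depressed yes; indicator I1 active yes; signal on channel 4 NO
(B) process P4 — parameter Z elevated NO; flag F2 raised NO; signal on channel 3 yes; parameter X depressed NO; indicator I1 active yes; signal on channel 4 NO
(C) mechanism M1 — parameter Z elevated NO; flag F2 raised yes; signal on channel 3 yes; parameter X depressed NO; indicator I1 active yes; signal on channel 4 NO
(D) process P3 — parameter Z elevated yes; flag F2 raised yes; signal on channel 3 yes; parameter X depressed NO; indicator I1 active yes; signal on channel 4 NO
(E) mechanism M2 — fails on parameter Z elevated, flag F2 raised, signal on channel 3, parameter X depressed (predicts parameter Z depressed, not parameter Z elevated; predicts parameter X elevated, not parameter X depressed)
(F) mechanism M5 — parameter Z elevated yes; flag F2 raised yes; signal on channel 3 yes; parameter X depressed NO; indicator I1 active yes; signal on channel 4 NO
None of the listed candidates fits everything.

none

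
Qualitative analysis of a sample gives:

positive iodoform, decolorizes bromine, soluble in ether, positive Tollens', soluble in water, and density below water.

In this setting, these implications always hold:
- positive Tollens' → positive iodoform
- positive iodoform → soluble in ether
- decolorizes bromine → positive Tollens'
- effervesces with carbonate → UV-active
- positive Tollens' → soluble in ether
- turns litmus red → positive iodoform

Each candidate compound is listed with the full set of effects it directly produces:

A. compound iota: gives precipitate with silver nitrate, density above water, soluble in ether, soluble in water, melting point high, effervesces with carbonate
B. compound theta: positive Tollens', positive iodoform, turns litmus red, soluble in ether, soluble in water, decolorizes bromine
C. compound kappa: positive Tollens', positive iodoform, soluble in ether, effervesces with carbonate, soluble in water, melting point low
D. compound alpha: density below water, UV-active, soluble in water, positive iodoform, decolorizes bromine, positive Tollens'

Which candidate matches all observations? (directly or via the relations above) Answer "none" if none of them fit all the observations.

Checking each candidate against the observations:
(A) compound iota — positive iodoform miss; decolorizes bromine miss; soluble in ether match; positive Tollens' miss; soluble in water match; density below water miss
(B) compound theta — does not account for density below water
(C) compound kappa — does not account for decolorizes bromine, density below water
(D) compound alpha — positive iodoform match; decolorizes bromine match; soluble in ether match (through positive iodoform → soluble in ether); positive Tollens' match; soluble in water match; density below water match
(D) alone accounts for all the evidence.

D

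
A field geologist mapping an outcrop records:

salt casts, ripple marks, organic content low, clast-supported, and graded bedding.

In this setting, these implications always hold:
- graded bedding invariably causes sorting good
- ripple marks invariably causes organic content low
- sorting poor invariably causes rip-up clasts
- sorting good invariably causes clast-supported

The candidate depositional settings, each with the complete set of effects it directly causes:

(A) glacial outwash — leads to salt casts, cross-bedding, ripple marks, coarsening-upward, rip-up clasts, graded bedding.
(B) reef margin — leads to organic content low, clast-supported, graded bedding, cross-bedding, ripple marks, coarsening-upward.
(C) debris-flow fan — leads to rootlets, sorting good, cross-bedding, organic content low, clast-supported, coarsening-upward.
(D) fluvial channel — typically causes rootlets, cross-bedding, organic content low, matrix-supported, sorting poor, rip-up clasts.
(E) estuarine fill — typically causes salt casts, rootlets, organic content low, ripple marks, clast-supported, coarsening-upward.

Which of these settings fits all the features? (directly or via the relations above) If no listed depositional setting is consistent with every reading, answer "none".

For each candidate, compare predicted effects to what was observed:
(A) glacial outwash — accounts for every observation (organic content low by ripple marks → organic content low)
(B) reef margin — does not account for salt casts
(C) debris-flow fan — salt casts NO; ripple marks NO; organic content low yes; clast-supported yes; graded bedding NO
(D) fluvial channel — fails on salt casts, ripple marks, clast-supported, graded bedding (predicts matrix-supported, not clast-supported)
(E) estuarine fill — salt casts yes; ripple marks yes; organic content low yes; clast-supported yes; graded bedding NO
(A) alone accounts for all the evidence.

A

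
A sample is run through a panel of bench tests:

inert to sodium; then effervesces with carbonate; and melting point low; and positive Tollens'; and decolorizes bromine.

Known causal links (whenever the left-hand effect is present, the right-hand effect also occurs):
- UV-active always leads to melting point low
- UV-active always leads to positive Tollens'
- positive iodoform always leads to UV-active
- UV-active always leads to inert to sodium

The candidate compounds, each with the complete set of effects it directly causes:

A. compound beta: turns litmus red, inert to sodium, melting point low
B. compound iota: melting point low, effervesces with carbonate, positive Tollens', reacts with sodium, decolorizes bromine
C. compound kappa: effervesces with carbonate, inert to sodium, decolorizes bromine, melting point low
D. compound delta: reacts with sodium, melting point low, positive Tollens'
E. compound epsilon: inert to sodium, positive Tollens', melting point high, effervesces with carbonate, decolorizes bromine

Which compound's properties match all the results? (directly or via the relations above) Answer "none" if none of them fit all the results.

none

Testing each hypothesis:
(A) compound beta — inert to sodium +; effervesces with carbonate -; melting point low +; positive Tollens' -; decolorizes bromine -
(B) compound iota — fails on inert to sodium (predicts reacts with sodium, not inert to sodium)
(C) compound kappa — does not account for positive Tollens'
(D) compound delta — fails on inert to sodium, effervesces with carbonate, decolorizes bromine (predicts reacts with sodium, not inert to sodium)
(E) compound epsilon — inert to sodium +; effervesces with carbonate +; melting point low -; positive Tollens' +; decolorizes bromine +
Every candidate fails on at least one observation.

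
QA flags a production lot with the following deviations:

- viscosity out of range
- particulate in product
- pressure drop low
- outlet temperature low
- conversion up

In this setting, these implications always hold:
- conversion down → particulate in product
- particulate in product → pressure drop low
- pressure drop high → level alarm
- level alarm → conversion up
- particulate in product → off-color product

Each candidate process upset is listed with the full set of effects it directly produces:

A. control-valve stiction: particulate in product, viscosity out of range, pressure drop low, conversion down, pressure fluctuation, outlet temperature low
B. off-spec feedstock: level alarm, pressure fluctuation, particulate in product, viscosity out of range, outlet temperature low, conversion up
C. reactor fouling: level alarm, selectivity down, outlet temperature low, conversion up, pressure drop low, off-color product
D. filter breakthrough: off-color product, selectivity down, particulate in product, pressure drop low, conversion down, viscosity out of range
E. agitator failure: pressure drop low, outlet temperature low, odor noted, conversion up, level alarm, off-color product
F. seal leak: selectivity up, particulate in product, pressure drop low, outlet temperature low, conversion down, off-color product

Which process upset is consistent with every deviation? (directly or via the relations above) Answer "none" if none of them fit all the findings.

Checking each candidate against the observations:
(A) control-valve stiction — viscosity out of range +; particulate in product +; pressure drop low +; outlet temperature low +; conversion up -
(B) off-spec feedstock — accounts for every observation (pressure drop low by particulate in product → pressure drop low)
(C) reactor fouling — does not account for viscosity out of range, particulate in product
(D) filter breakthrough — fails on outlet temperature low, conversion up (predicts conversion down, not conversion up)
(E) agitator failure — viscosity out of range -; particulate in product -; pressure drop low +; outlet temperature low +; conversion up +
(F) seal leak — fails on viscosity out of range, conversion up (predicts conversion down, not conversion up)
(B) is the only candidate with no mismatches.

B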